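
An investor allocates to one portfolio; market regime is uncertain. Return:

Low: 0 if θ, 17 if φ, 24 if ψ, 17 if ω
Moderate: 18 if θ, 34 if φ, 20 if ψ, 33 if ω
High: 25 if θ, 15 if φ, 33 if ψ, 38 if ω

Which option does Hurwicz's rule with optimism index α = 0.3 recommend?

Low: 0.3·24 + 0.7·0 = 7.2
Moderate: 0.3·34 + 0.7·18 = 22.8
High: 0.3·38 + 0.7·15 = 21.9
Highest Hurwicz score = 22.8 → Moderate.

Moderate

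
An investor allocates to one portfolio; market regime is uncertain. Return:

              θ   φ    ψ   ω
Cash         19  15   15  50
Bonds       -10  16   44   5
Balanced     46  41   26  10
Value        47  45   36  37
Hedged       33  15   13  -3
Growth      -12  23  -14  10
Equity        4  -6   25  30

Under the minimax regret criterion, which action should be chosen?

Value

Column bests: θ=47, φ=45, ψ=44, ω=50.
Cash regrets: 28, 30, 29, 0 → max 30
Bonds regrets: 57, 29, 0, 45 → max 57
Balanced regrets: 1, 4, 18, 40 → max 40
Value regrets: 0, 0, 8, 13 → max 13
Hedged regrets: 14, 30, 31, 53 → max 53
Growth regrets: 59, 22, 58, 40 → max 59
Equity regrets: 43, 51, 19, 20 → max 51
Smallest max regret = 13 → Value.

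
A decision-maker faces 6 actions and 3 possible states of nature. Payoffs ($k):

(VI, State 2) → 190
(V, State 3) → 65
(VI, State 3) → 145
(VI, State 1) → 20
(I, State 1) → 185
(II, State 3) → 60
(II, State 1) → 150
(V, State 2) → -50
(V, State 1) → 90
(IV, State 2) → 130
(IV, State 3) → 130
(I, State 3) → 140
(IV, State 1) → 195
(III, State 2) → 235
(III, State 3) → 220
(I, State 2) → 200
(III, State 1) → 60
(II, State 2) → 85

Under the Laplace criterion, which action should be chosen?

I

Row averages: I=175, II=295/3, III=515/3, IV=455/3, V=35, VI=355/3
Highest average = 175 → I.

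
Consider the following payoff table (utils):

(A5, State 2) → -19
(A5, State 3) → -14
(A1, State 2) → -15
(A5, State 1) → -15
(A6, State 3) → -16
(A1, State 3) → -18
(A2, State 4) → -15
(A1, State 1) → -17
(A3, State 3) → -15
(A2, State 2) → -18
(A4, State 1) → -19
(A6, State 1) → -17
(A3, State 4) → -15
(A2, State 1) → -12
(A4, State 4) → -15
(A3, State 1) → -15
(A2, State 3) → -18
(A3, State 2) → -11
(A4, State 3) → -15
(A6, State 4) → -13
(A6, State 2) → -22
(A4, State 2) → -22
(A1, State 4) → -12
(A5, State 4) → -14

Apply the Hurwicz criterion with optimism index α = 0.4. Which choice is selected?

A3

A1: 0.4·(-12) + 0.6·(-18) = -15.6
A2: 0.4·(-12) + 0.6·(-18) = -15.6
A3: 0.4·(-11) + 0.6·(-15) = -13.4
A4: 0.4·(-15) + 0.6·(-22) = -19.2
A5: 0.4·(-14) + 0.6·(-19) = -17
A6: 0.4·(-13) + 0.6·(-22) = -18.4
Highest Hurwicz score = -13.4 → A3.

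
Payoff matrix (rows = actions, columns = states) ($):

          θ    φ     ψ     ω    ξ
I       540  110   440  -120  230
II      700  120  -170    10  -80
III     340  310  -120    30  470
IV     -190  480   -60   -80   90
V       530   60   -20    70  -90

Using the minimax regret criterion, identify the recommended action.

Column bests: θ=700, φ=480, ψ=440, ω=70, ξ=470.
I regrets: 160, 370, 0, 190, 240 → max 370
II regrets: 0, 360, 610, 60, 550 → max 610
III regrets: 360, 170, 560, 40, 0 → max 560
IV regrets: 890, 0, 500, 150, 380 → max 890
V regrets: 170, 420, 460, 0, 560 → max 560
Smallest max regret = 370 → I.

I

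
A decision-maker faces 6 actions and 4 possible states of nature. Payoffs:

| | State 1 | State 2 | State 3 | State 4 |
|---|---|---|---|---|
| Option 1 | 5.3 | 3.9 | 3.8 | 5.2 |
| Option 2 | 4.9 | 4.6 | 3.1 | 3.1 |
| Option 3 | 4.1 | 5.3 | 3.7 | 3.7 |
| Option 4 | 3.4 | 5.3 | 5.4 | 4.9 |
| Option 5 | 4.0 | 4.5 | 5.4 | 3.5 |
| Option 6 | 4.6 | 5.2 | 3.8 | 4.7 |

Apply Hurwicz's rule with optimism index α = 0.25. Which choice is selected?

Option 1

Option 1: 0.25·5.3 + 0.75·3.8 = 4.175
Option 2: 0.25·4.9 + 0.75·3.1 = 3.55
Option 3: 0.25·5.3 + 0.75·3.7 = 4.1
Option 4: 0.25·5.4 + 0.75·3.4 = 3.9
Option 5: 0.25·5.4 + 0.75·3.5 = 3.975
Option 6: 0.25·5.2 + 0.75·3.8 = 4.15
Highest Hurwicz score = 4.175 → Option 1.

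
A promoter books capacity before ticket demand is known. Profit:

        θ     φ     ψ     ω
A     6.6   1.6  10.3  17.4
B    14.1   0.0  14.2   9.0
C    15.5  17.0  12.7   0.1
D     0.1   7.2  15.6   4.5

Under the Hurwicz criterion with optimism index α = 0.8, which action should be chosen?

A

A: 0.8·17.4 + 0.2·1.6 = 14.24
B: 0.8·14.2 + 0.2·0.0 = 11.36
C: 0.8·17.0 + 0.2·0.1 = 13.62
D: 0.8·15.6 + 0.2·0.1 = 12.5
Highest Hurwicz score = 14.24 → A.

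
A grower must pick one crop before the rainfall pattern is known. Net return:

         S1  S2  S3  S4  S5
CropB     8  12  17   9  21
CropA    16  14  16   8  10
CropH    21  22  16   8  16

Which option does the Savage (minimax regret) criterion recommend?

CropH

Column bests: S1=21, S2=22, S3=17, S4=9, S5=21.
CropB regrets: 13, 10, 0, 0, 0 → max 13
CropA regrets: 5, 8, 1, 1, 11 → max 11
CropH regrets: 0, 0, 1, 1, 5 → max 5
Smallest max regret = 5 → CropH.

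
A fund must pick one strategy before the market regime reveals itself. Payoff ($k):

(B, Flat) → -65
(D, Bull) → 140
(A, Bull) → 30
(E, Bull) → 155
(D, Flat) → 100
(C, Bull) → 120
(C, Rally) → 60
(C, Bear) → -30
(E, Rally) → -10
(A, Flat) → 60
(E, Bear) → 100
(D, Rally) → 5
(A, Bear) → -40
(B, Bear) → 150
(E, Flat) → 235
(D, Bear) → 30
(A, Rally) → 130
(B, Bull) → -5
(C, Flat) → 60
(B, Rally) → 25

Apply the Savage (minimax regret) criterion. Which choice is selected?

D

Column bests: Bear=150, Flat=235, Bull=155, Rally=130.
A regrets: 190, 175, 125, 0 → max 190
B regrets: 0, 300, 160, 105 → max 300
C regrets: 180, 175, 35, 70 → max 180
D regrets: 120, 135, 15, 125 → max 135
E regrets: 50, 0, 0, 140 → max 140
Smallest max regret = 135 → D.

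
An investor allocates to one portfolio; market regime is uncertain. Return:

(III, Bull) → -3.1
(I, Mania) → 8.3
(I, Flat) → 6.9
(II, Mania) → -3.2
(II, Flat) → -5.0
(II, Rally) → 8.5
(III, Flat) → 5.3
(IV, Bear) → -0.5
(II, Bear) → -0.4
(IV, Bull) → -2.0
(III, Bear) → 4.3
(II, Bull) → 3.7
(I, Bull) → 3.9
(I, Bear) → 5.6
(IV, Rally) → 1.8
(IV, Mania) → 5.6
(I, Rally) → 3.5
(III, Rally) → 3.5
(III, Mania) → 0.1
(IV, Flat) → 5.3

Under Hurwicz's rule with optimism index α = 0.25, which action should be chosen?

I

I: 0.25·8.3 + 0.75·3.5 = 4.7
II: 0.25·8.5 + 0.75·(-5.0) = -1.625
III: 0.25·5.3 + 0.75·(-3.1) = -1
IV: 0.25·5.6 + 0.75·(-2.0) = -0.1
Highest Hurwicz score = 4.7 → I.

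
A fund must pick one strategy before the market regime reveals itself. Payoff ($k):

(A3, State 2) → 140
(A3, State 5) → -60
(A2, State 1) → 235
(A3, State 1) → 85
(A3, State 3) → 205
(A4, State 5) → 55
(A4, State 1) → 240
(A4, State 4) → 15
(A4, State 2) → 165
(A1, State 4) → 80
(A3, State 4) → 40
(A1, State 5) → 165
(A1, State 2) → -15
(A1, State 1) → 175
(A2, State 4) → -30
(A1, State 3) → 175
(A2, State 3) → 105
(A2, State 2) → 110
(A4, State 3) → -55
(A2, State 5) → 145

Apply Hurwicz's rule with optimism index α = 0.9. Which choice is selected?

A4

A1: 0.9·175 + 0.1·(-15) = 156
A2: 0.9·235 + 0.1·(-30) = 208.5
A3: 0.9·205 + 0.1·(-60) = 178.5
A4: 0.9·240 + 0.1·(-55) = 210.5
Highest Hurwicz score = 210.5 → A4.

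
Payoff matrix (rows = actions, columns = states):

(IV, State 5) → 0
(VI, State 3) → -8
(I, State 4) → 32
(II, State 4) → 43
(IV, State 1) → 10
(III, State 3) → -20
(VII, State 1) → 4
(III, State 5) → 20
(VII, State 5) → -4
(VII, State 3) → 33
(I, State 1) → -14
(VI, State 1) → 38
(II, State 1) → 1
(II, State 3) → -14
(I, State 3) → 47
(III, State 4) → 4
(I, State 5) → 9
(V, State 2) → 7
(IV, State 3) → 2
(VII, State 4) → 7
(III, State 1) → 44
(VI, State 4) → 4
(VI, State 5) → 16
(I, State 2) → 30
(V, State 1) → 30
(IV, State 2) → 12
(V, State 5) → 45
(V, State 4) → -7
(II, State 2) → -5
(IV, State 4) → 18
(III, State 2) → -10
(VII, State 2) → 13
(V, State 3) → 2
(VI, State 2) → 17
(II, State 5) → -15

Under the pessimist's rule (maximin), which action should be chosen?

IV

Row minima: I=-14, II=-15, III=-20, IV=0, V=-7, VI=-8, VII=-4
Best worst-case = 0 → IV.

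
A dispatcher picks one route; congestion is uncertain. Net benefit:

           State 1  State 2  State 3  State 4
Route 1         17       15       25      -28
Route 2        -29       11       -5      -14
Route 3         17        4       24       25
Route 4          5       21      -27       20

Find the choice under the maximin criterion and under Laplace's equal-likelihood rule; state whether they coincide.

maximin → Route 3; laplace → Route 3 (agree)

Row minima: Route 1=-28, Route 2=-29, Route 3=4, Route 4=-27
Best worst-case = 4 → Route 3.
Row averages: Route 1=7.25, Route 2=-9.25, Route 3=17.5, Route 4=4.75
Highest average = 17.5 → Route 3.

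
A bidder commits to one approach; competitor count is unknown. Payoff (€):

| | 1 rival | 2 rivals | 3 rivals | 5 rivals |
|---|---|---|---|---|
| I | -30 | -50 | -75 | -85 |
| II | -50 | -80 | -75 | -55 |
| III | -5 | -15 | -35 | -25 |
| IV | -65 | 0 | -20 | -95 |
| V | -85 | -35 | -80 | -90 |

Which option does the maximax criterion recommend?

IV

Row maxima: I=-30, II=-50, III=-5, IV=0, V=-35
Best best-case = 0 → IV.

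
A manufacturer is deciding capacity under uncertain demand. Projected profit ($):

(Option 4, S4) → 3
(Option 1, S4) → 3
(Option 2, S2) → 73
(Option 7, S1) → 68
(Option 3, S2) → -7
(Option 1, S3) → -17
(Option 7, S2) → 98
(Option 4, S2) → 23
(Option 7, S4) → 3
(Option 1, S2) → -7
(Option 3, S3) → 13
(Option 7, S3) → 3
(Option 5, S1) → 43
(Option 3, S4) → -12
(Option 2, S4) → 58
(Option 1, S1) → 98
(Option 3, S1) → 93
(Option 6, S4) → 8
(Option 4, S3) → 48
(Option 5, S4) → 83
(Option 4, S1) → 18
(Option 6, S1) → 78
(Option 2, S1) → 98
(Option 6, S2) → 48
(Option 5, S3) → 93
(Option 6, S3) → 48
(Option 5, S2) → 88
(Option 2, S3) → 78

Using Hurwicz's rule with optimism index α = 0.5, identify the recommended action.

Option 1: 0.5·98 + 0.5·(-17) = 40.5
Option 2: 0.5·98 + 0.5·58 = 78
Option 3: 0.5·93 + 0.5·(-12) = 40.5
Option 4: 0.5·48 + 0.5·3 = 25.5
Option 5: 0.5·93 + 0.5·43 = 68
Option 6: 0.5·78 + 0.5·8 = 43
Option 7: 0.5·98 + 0.5·3 = 50.5
Highest Hurwicz score = 78 → Option 2.

Option 2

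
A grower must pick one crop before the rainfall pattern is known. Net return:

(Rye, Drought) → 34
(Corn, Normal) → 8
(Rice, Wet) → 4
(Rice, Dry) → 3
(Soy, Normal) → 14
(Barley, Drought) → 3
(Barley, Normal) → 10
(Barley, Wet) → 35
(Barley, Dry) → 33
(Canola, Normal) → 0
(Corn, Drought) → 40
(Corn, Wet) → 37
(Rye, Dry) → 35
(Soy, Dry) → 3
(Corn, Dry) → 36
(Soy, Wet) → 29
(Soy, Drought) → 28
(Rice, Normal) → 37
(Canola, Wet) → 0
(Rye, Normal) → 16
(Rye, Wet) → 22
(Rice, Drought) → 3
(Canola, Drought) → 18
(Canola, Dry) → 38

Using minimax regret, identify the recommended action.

Column bests: Drought=40, Dry=38, Normal=37, Wet=37.
Canola regrets: 22, 0, 37, 37 → max 37
Corn regrets: 0, 2, 29, 0 → max 29
Soy regrets: 12, 35, 23, 8 → max 35
Rice regrets: 37, 35, 0, 33 → max 37
Barley regrets: 37, 5, 27, 2 → max 37
Rye regrets: 6, 3, 21, 15 → max 21
Smallest max regret = 21 → Rye.

Rye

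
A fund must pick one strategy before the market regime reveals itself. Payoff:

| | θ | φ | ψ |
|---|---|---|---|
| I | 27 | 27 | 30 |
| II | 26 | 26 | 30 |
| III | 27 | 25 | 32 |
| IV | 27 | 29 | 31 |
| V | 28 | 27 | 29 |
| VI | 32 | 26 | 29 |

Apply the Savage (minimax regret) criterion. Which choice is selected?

VI

Column bests: θ=32, φ=29, ψ=32.
I regrets: 5, 2, 2 → max 5
II regrets: 6, 3, 2 → max 6
III regrets: 5, 4, 0 → max 5
IV regrets: 5, 0, 1 → max 5
V regrets: 4, 2, 3 → max 4
VI regrets: 0, 3, 3 → max 3
Smallest max regret = 3 → VI.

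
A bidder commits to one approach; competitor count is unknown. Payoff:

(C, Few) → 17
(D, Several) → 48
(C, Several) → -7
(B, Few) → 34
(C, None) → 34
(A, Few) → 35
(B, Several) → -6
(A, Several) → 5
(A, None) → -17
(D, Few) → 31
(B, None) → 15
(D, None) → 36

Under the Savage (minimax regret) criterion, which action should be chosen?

Column bests: None=36, Few=35, Several=48.
A regrets: 53, 0, 43 → max 53
B regrets: 21, 1, 54 → max 54
C regrets: 2, 18, 55 → max 55
D regrets: 0, 4, 0 → max 4
Smallest max regret = 4 → D.

D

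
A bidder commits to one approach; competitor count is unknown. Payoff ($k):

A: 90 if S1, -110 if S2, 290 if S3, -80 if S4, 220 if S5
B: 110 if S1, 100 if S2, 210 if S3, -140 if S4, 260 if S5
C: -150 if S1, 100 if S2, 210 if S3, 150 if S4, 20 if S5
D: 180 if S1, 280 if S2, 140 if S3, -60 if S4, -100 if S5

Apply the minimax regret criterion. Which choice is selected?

B

Column bests: S1=180, S2=280, S3=290, S4=150, S5=260.
A regrets: 90, 390, 0, 230, 40 → max 390
B regrets: 70, 180, 80, 290, 0 → max 290
C regrets: 330, 180, 80, 0, 240 → max 330
D regrets: 0, 0, 150, 210, 360 → max 360
Smallest max regret = 290 → B.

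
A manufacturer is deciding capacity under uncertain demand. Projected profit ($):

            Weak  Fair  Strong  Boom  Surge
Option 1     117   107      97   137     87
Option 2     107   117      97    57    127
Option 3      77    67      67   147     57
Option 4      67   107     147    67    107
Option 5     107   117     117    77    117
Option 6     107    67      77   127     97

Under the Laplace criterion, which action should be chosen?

Option 1

Row averages: Option 1=109, Option 2=101, Option 3=83, Option 4=99, Option 5=107, Option 6=95
Highest average = 109 → Option 1.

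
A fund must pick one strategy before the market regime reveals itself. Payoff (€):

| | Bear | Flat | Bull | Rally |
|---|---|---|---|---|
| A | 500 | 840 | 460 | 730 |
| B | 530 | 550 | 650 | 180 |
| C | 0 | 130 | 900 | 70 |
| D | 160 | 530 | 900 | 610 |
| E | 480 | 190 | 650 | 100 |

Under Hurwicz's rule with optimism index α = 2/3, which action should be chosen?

A

A: 2/3·840 + 1/3·460 = 2140/3
B: 2/3·650 + 1/3·180 = 1480/3
C: 2/3·900 + 1/3·0 = 600
D: 2/3·900 + 1/3·160 = 1960/3
E: 2/3·650 + 1/3·100 = 1400/3
Highest Hurwicz score = 2140/3 → A.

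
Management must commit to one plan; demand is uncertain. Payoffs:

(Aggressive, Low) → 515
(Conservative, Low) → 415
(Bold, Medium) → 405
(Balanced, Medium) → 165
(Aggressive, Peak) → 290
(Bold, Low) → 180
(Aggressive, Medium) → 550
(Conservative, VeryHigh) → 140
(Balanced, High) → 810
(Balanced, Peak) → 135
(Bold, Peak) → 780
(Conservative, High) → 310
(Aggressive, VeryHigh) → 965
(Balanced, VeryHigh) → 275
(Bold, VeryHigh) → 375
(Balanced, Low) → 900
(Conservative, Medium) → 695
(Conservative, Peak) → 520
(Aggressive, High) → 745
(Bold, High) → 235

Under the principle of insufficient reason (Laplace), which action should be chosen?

Aggressive

Row averages: Conservative=416, Balanced=457, Aggressive=613, Bold=395
Highest average = 613 → Aggressive.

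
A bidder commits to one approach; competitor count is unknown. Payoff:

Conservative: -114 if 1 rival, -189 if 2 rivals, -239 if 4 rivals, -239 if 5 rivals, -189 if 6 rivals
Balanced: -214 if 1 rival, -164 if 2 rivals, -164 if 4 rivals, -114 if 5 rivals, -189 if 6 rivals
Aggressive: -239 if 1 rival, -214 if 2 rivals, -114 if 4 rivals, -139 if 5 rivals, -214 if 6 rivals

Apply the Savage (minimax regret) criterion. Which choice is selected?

Column bests: 1 rival=-114, 2 rivals=-164, 4 rivals=-114, 5 rivals=-114, 6 rivals=-189.
Conservative regrets: 0, 25, 125, 125, 0 → max 125
Balanced regrets: 100, 0, 50, 0, 0 → max 100
Aggressive regrets: 125, 50, 0, 25, 25 → max 125
Smallest max regret = 100 → Balanced.

Balanced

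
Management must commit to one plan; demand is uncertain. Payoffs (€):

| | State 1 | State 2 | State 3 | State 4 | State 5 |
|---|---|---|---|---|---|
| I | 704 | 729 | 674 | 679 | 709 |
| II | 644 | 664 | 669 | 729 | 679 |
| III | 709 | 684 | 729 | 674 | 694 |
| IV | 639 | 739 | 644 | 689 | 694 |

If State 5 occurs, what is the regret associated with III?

Best payoff under State 5 is 709.
Regret = 709 − 694 = 15.

15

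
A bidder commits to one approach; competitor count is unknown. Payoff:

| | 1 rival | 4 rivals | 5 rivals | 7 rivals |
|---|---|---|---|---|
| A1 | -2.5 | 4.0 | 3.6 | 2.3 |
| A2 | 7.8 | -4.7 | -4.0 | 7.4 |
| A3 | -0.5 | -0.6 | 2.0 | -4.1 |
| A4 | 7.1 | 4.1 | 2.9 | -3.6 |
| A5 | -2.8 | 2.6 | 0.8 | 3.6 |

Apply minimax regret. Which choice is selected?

Column bests: 1 rival=7.8, 4 rivals=4.1, 5 rivals=3.6, 7 rivals=7.4.
A1 regrets: 10.3, 0.1, 0.0, 5.1 → max 10.3
A2 regrets: 0.0, 8.8, 7.6, 0.0 → max 8.8
A3 regrets: 8.3, 4.7, 1.6, 11.5 → max 11.5
A4 regrets: 0.7, 0.0, 0.7, 11.0 → max 11.0
A5 regrets: 10.6, 1.5, 2.8, 3.8 → max 10.6
Smallest max regret = 8.8 → A2.

A2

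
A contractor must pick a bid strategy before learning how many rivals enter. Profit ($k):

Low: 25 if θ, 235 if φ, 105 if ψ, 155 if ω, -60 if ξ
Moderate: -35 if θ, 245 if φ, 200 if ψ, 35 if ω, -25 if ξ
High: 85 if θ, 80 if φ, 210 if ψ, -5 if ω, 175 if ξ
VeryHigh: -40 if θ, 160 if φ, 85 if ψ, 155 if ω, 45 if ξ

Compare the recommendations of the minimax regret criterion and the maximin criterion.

Column bests: θ=85, φ=245, ψ=210, ω=155, ξ=175.
Low regrets: 60, 10, 105, 0, 235 → max 235
Moderate regrets: 120, 0, 10, 120, 200 → max 200
High regrets: 0, 165, 0, 160, 0 → max 165
VeryHigh regrets: 125, 85, 125, 0, 130 → max 130
Smallest max regret = 130 → VeryHigh.
Row minima: Low=-60, Moderate=-35, High=-5, VeryHigh=-40
Best worst-case = -5 → High.

minimax regret → VeryHigh; maximin → High (disagree)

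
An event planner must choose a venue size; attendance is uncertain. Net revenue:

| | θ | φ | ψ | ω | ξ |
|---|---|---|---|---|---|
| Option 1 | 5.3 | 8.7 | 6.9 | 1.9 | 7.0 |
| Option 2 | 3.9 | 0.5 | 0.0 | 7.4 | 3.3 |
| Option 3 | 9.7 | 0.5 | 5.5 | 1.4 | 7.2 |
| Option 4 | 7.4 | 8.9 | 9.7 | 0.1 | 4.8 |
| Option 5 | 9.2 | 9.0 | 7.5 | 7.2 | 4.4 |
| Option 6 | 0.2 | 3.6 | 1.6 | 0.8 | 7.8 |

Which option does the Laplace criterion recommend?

Option 5

Row averages: Option 1=5.96, Option 2=3.02, Option 3=4.86, Option 4=6.18, Option 5=7.46, Option 6=2.8
Highest average = 7.46 → Option 5.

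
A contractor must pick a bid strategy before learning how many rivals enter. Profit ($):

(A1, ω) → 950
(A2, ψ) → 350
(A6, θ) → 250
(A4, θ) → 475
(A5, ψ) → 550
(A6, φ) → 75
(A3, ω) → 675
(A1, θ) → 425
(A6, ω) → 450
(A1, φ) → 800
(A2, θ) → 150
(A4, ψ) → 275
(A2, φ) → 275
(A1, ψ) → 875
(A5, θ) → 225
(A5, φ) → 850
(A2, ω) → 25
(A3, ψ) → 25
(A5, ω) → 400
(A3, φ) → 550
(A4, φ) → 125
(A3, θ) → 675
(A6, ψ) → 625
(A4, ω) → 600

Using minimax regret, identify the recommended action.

A1

Column bests: θ=675, φ=850, ψ=875, ω=950.
A1 regrets: 250, 50, 0, 0 → max 250
A2 regrets: 525, 575, 525, 925 → max 925
A3 regrets: 0, 300, 850, 275 → max 850
A4 regrets: 200, 725, 600, 350 → max 725
A5 regrets: 450, 0, 325, 550 → max 550
A6 regrets: 425, 775, 250, 500 → max 775
Smallest max regret = 250 → A1.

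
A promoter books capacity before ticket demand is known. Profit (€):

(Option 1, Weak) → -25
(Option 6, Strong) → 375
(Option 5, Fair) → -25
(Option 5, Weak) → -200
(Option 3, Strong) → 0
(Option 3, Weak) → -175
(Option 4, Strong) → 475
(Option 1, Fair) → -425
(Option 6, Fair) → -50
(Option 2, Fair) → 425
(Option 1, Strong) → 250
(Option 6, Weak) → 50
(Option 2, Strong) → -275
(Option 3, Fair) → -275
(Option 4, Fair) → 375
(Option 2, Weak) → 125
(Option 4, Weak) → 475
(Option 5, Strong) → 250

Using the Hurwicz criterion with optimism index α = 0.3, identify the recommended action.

Option 1: 0.3·250 + 0.7·(-425) = -222.5
Option 2: 0.3·425 + 0.7·(-275) = -65
Option 3: 0.3·0 + 0.7·(-275) = -192.5
Option 4: 0.3·475 + 0.7·375 = 405
Option 5: 0.3·250 + 0.7·(-200) = -65
Option 6: 0.3·375 + 0.7·(-50) = 77.5
Highest Hurwicz score = 405 → Option 4.

Option 4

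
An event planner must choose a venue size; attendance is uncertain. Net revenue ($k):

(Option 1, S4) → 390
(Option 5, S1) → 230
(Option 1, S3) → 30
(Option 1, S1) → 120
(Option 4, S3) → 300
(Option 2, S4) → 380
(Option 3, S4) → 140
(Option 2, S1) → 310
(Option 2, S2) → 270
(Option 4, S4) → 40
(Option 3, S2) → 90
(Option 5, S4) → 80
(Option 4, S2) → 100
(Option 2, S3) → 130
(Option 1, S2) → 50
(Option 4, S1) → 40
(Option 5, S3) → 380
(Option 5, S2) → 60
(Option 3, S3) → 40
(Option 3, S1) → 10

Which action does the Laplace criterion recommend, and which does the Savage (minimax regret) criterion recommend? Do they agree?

Row averages: Option 1=147.5, Option 2=272.5, Option 3=70, Option 4=120, Option 5=187.5
Highest average = 272.5 → Option 2.
Column bests: S1=310, S2=270, S3=380, S4=390.
Option 1 regrets: 190, 220, 350, 0 → max 350
Option 2 regrets: 0, 0, 250, 10 → max 250
Option 3 regrets: 300, 180, 340, 250 → max 340
Option 4 regrets: 270, 170, 80, 350 → max 350
Option 5 regrets: 80, 210, 0, 310 → max 310
Smallest max regret = 250 → Option 2.

laplace → Option 2; minimax regret → Option 2 (agree)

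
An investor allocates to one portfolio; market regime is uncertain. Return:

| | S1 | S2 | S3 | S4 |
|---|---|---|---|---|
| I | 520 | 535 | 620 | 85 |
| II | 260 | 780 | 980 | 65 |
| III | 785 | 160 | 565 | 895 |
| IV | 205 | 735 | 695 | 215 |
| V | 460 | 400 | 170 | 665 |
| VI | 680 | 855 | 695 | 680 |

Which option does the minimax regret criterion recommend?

Column bests: S1=785, S2=855, S3=980, S4=895.
I regrets: 265, 320, 360, 810 → max 810
II regrets: 525, 75, 0, 830 → max 830
III regrets: 0, 695, 415, 0 → max 695
IV regrets: 580, 120, 285, 680 → max 680
V regrets: 325, 455, 810, 230 → max 810
VI regrets: 105, 0, 285, 215 → max 285
Smallest max regret = 285 → VI.

VI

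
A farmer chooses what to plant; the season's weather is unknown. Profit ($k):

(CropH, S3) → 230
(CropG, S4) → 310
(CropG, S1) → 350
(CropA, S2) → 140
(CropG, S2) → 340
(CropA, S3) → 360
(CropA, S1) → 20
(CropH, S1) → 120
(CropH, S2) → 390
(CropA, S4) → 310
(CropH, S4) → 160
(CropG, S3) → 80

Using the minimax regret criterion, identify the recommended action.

CropH

Column bests: S1=350, S2=390, S3=360, S4=310.
CropG regrets: 0, 50, 280, 0 → max 280
CropH regrets: 230, 0, 130, 150 → max 230
CropA regrets: 330, 250, 0, 0 → max 330
Smallest max regret = 230 → CropH.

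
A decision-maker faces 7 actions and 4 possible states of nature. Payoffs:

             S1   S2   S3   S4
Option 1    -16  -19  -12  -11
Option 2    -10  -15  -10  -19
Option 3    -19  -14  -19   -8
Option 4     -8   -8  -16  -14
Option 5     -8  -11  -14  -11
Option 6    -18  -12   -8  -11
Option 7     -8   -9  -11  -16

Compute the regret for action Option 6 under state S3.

Best payoff under S3 is -8.
Regret = -8 − (-8) = 0.

0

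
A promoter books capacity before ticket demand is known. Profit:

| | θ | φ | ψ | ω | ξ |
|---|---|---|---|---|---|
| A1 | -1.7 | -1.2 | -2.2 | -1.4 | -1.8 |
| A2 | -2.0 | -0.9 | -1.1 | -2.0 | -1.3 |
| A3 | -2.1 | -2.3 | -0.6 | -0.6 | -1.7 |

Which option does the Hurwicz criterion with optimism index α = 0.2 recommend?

A2

A1: 0.2·(-1.2) + 0.8·(-2.2) = -2
A2: 0.2·(-0.9) + 0.8·(-2.0) = -1.78
A3: 0.2·(-0.6) + 0.8·(-2.3) = -1.96
Highest Hurwicz score = -1.78 → A2.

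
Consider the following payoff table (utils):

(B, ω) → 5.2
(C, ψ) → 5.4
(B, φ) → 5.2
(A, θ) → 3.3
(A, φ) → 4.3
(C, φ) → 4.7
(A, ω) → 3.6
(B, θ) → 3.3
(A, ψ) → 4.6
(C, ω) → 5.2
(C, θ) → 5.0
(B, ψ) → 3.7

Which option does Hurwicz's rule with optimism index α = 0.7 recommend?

A: 0.7·4.6 + 0.3·3.3 = 4.21
B: 0.7·5.2 + 0.3·3.3 = 4.63
C: 0.7·5.4 + 0.3·4.7 = 5.19
Highest Hurwicz score = 5.19 → C.

C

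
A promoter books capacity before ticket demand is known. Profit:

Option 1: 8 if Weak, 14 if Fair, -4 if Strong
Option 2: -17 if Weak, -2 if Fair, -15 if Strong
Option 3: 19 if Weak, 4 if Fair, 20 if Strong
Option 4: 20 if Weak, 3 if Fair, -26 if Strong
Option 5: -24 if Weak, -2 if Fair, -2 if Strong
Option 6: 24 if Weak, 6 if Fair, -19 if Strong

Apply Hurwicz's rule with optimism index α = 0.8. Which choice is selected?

Option 1: 0.8·14 + 0.2·(-4) = 10.4
Option 2: 0.8·(-2) + 0.2·(-17) = -5
Option 3: 0.8·20 + 0.2·4 = 16.8
Option 4: 0.8·20 + 0.2·(-26) = 10.8
Option 5: 0.8·(-2) + 0.2·(-24) = -6.4
Option 6: 0.8·24 + 0.2·(-19) = 15.4
Highest Hurwicz score = 16.8 → Option 3.

Option 3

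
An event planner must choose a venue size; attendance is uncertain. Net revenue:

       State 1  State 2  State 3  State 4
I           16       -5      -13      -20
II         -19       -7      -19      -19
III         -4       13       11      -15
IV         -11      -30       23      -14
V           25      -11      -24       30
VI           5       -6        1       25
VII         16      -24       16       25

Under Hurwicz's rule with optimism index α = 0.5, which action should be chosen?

VI

I: 0.5·16 + 0.5·(-20) = -2
II: 0.5·(-7) + 0.5·(-19) = -13
III: 0.5·13 + 0.5·(-15) = -1
IV: 0.5·23 + 0.5·(-30) = -3.5
V: 0.5·30 + 0.5·(-24) = 3
VI: 0.5·25 + 0.5·(-6) = 9.5
VII: 0.5·25 + 0.5·(-24) = 0.5
Highest Hurwicz score = 9.5 → VI.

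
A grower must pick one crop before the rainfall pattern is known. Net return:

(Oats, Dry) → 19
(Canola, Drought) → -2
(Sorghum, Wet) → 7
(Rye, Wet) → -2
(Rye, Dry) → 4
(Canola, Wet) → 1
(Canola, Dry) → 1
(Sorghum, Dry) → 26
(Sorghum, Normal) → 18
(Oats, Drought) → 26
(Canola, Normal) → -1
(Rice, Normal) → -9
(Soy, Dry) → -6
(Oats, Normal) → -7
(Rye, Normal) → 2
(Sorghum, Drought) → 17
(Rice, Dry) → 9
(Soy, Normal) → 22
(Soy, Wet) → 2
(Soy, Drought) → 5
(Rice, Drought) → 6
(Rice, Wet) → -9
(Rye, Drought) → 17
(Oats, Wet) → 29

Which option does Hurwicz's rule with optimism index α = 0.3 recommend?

Canola: 0.3·1 + 0.7·(-2) = -1.1
Rice: 0.3·9 + 0.7·(-9) = -3.6
Rye: 0.3·17 + 0.7·(-2) = 3.7
Oats: 0.3·29 + 0.7·(-7) = 3.8
Soy: 0.3·22 + 0.7·(-6) = 2.4
Sorghum: 0.3·26 + 0.7·7 = 12.7
Highest Hurwicz score = 12.7 → Sorghum.

Sorghum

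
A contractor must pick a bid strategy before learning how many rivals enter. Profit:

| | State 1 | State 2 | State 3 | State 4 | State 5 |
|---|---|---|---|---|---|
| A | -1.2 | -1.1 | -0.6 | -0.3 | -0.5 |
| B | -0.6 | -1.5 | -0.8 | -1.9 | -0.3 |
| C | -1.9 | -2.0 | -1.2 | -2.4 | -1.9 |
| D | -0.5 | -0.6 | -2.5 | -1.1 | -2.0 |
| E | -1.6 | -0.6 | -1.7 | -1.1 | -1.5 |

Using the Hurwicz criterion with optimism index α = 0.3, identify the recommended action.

A: 0.3·(-0.3) + 0.7·(-1.2) = -0.93
B: 0.3·(-0.3) + 0.7·(-1.9) = -1.42
C: 0.3·(-1.2) + 0.7·(-2.4) = -2.04
D: 0.3·(-0.5) + 0.7·(-2.5) = -1.9
E: 0.3·(-0.6) + 0.7·(-1.7) = -1.37
Highest Hurwicz score = -0.93 → A.

A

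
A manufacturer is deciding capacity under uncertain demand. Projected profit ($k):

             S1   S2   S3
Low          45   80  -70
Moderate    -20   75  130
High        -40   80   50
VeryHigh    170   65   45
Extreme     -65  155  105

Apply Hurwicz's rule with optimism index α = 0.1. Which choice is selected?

VeryHigh

Low: 0.1·80 + 0.9·(-70) = -55
Moderate: 0.1·130 + 0.9·(-20) = -5
High: 0.1·80 + 0.9·(-40) = -28
VeryHigh: 0.1·170 + 0.9·45 = 57.5
Extreme: 0.1·155 + 0.9·(-65) = -43
Highest Hurwicz score = 57.5 → VeryHigh.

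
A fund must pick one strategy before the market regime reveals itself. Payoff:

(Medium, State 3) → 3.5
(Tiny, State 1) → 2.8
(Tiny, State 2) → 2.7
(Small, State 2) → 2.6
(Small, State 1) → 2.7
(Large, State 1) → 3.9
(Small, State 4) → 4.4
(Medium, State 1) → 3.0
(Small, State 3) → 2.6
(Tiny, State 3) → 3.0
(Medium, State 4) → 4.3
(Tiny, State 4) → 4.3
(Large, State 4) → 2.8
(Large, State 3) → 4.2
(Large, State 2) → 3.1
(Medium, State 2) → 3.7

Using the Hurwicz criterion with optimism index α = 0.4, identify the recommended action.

Medium

Tiny: 0.4·4.3 + 0.6·2.7 = 3.34
Small: 0.4·4.4 + 0.6·2.6 = 3.32
Medium: 0.4·4.3 + 0.6·3.0 = 3.52
Large: 0.4·4.2 + 0.6·2.8 = 3.36
Highest Hurwicz score = 3.52 → Medium.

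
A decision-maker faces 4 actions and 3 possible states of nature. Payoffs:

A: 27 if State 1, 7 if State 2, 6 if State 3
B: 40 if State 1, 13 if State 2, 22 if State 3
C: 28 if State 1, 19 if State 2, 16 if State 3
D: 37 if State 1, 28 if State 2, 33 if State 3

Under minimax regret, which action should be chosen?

D

Column bests: State 1=40, State 2=28, State 3=33.
A regrets: 13, 21, 27 → max 27
B regrets: 0, 15, 11 → max 15
C regrets: 12, 9, 17 → max 17
D regrets: 3, 0, 0 → max 3
Smallest max regret = 3 → D.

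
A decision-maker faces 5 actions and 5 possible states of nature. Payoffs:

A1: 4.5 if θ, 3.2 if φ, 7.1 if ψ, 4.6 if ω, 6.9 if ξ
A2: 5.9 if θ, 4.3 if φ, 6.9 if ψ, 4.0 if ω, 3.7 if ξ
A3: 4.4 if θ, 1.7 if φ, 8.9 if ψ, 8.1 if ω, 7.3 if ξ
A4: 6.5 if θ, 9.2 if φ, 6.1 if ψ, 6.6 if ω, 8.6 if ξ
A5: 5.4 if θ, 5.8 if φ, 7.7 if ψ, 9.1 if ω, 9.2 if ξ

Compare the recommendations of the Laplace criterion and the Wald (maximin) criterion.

laplace → A5; maximin → A4 (disagree)

Row averages: A1=5.26, A2=4.96, A3=6.08, A4=7.4, A5=7.44
Highest average = 7.44 → A5.
Row minima: A1=3.2, A2=3.7, A3=1.7, A4=6.1, A5=5.4
Best worst-case = 6.1 → A4.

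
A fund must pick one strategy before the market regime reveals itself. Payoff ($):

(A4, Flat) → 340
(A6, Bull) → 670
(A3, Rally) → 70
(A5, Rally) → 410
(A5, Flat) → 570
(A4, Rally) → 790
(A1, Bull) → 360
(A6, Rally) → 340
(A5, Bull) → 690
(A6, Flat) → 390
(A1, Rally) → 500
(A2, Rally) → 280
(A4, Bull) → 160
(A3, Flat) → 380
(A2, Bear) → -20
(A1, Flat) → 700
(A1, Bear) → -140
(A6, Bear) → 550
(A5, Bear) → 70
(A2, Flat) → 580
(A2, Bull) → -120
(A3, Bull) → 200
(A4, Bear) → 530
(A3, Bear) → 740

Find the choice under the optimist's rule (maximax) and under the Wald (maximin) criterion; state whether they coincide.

Row maxima: A1=700, A2=580, A3=740, A4=790, A5=690, A6=670
Best best-case = 790 → A4.
Row minima: A1=-140, A2=-120, A3=70, A4=160, A5=70, A6=340
Best worst-case = 340 → A6.

maximax → A4; maximin → A6 (disagree)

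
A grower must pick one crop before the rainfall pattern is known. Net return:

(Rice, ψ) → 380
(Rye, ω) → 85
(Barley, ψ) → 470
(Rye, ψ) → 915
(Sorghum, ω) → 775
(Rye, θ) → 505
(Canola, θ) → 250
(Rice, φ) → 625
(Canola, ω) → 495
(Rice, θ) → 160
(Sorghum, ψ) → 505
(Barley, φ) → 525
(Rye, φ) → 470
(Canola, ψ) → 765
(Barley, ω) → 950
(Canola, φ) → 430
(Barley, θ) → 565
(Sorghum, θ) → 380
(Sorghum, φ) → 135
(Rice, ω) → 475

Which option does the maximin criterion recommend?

Row minima: Canola=250, Rice=160, Rye=85, Sorghum=135, Barley=470
Best worst-case = 470 → Barley.

Barley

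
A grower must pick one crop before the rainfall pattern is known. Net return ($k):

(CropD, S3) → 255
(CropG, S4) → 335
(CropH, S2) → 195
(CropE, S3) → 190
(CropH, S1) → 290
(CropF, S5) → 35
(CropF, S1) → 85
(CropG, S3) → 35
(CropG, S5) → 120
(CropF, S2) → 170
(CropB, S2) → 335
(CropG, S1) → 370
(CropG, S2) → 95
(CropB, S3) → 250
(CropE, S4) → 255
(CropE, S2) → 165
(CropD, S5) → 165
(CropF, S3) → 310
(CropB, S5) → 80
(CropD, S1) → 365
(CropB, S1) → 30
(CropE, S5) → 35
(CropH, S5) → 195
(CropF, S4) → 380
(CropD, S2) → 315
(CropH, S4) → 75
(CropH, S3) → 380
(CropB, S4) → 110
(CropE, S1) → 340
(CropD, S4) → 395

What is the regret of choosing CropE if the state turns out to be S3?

190

Best payoff under S3 is 380.
Regret = 380 − 190 = 190.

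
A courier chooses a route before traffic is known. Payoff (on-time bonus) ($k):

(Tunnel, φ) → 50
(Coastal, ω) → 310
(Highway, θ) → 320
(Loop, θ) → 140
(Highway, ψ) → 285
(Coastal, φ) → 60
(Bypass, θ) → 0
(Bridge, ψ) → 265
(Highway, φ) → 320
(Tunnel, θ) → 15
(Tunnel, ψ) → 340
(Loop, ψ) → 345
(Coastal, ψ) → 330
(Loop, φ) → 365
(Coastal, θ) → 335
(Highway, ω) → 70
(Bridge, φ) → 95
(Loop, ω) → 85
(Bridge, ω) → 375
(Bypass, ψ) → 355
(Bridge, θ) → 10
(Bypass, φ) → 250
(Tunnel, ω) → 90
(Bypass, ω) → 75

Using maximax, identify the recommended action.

Row maxima: Bridge=375, Coastal=335, Highway=320, Loop=365, Tunnel=340, Bypass=355
Best best-case = 375 → Bridge.

Bridge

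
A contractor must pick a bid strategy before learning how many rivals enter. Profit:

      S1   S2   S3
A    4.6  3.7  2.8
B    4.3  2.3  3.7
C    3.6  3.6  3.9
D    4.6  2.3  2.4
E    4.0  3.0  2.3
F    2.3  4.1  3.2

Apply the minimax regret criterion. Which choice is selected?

Column bests: S1=4.6, S2=4.1, S3=3.9.
A regrets: 0.0, 0.4, 1.1 → max 1.1
B regrets: 0.3, 1.8, 0.2 → max 1.8
C regrets: 1.0, 0.5, 0.0 → max 1.0
D regrets: 0.0, 1.8, 1.5 → max 1.8
E regrets: 0.6, 1.1, 1.6 → max 1.6
F regrets: 2.3, 0.0, 0.7 → max 2.3
Smallest max regret = 1.0 → C.

C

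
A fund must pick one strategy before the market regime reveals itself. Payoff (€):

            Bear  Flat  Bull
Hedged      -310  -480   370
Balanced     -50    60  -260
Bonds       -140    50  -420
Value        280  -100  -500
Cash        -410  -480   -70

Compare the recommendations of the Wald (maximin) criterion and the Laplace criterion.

Row minima: Hedged=-480, Balanced=-260, Bonds=-420, Value=-500, Cash=-480
Best worst-case = -260 → Balanced.
Row averages: Hedged=-140, Balanced=-250/3, Bonds=-170, Value=-320/3, Cash=-320
Highest average = -250/3 → Balanced.

maximin → Balanced; laplace → Balanced (agree)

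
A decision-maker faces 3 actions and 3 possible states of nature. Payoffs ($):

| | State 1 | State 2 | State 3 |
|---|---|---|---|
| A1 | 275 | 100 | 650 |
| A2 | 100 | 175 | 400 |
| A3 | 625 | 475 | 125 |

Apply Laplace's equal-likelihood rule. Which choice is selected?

Row averages: A1=1025/3, A2=225, A3=1225/3
Highest average = 1225/3 → A3.

A3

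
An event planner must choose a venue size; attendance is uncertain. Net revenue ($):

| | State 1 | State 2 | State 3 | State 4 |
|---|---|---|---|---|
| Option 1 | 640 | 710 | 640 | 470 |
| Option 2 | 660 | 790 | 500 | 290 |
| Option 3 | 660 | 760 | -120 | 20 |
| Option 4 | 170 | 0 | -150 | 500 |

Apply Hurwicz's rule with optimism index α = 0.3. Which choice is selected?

Option 1: 0.3·710 + 0.7·470 = 542
Option 2: 0.3·790 + 0.7·290 = 440
Option 3: 0.3·760 + 0.7·(-120) = 144
Option 4: 0.3·500 + 0.7·(-150) = 45
Highest Hurwicz score = 542 → Option 1.

Option 1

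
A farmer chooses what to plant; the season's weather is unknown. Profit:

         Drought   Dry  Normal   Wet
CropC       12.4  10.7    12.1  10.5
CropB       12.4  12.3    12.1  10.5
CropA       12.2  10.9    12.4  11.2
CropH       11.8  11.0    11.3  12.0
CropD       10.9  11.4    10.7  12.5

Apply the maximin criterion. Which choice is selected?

Row minima: CropC=10.5, CropB=10.5, CropA=10.9, CropH=11.0, CropD=10.7
Best worst-case = 11.0 → CropH.

CropH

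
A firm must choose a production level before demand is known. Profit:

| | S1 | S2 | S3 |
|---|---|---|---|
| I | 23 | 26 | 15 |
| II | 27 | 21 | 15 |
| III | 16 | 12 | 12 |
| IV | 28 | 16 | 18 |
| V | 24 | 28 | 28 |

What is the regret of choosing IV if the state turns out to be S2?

12

Best payoff under S2 is 28.
Regret = 28 − 16 = 12.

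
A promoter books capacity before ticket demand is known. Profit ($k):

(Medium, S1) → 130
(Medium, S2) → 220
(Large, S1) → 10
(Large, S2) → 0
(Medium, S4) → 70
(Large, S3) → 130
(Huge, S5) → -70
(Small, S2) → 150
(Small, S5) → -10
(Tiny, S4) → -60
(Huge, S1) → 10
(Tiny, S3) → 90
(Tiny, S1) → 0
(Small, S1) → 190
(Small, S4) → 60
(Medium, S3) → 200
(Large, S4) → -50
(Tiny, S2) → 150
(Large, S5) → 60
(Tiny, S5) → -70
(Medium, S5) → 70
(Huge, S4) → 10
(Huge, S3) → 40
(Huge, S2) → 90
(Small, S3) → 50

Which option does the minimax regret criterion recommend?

Column bests: S1=190, S2=220, S3=200, S4=70, S5=70.
Tiny regrets: 190, 70, 110, 130, 140 → max 190
Small regrets: 0, 70, 150, 10, 80 → max 150
Medium regrets: 60, 0, 0, 0, 0 → max 60
Large regrets: 180, 220, 70, 120, 10 → max 220
Huge regrets: 180, 130, 160, 60, 140 → max 180
Smallest max regret = 60 → Medium.

Medium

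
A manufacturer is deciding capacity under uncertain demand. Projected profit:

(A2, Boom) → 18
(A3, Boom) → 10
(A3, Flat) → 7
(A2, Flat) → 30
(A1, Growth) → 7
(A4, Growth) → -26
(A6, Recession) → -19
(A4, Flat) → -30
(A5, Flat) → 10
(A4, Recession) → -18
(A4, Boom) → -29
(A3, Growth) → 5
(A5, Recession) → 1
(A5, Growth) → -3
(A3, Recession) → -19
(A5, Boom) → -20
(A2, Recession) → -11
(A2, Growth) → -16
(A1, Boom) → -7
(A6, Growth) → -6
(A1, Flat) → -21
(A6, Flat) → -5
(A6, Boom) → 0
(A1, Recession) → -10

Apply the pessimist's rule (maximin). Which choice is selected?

A2

Row minima: A1=-21, A2=-16, A3=-19, A4=-30, A5=-20, A6=-19
Best worst-case = -16 → A2.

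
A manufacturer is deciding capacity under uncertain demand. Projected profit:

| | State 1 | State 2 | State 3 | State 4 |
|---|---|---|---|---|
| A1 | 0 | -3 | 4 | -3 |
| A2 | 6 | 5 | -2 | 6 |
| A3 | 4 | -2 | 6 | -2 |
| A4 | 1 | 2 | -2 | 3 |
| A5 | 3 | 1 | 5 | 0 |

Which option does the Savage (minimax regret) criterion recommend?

Column bests: State 1=6, State 2=5, State 3=6, State 4=6.
A1 regrets: 6, 8, 2, 9 → max 9
A2 regrets: 0, 0, 8, 0 → max 8
A3 regrets: 2, 7, 0, 8 → max 8
A4 regrets: 5, 3, 8, 3 → max 8
A5 regrets: 3, 4, 1, 6 → max 6
Smallest max regret = 6 → A5.

A5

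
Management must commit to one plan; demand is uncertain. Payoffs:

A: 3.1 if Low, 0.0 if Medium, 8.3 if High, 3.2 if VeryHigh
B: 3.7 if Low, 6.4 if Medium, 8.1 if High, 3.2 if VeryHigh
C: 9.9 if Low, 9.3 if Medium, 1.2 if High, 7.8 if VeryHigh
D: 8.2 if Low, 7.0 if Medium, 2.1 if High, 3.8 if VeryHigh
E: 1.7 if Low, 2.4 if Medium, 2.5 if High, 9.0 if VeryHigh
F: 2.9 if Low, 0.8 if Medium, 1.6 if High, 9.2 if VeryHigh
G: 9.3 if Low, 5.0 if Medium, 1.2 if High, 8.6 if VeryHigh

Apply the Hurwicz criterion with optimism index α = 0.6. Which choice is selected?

C

A: 0.6·8.3 + 0.4·0.0 = 4.98
B: 0.6·8.1 + 0.4·3.2 = 6.14
C: 0.6·9.9 + 0.4·1.2 = 6.42
D: 0.6·8.2 + 0.4·2.1 = 5.76
E: 0.6·9.0 + 0.4·1.7 = 6.08
F: 0.6·9.2 + 0.4·0.8 = 5.84
G: 0.6·9.3 + 0.4·1.2 = 6.06
Highest Hurwicz score = 6.42 → C.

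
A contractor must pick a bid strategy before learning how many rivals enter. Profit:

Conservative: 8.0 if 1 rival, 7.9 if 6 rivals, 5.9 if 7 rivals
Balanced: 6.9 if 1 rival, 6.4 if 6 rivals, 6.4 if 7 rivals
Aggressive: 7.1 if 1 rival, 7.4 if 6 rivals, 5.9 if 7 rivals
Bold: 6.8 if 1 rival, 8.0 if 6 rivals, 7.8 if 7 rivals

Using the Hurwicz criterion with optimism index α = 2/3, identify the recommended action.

Conservative: 2/3·8.0 + 1/3·5.9 = 7.3
Balanced: 2/3·6.9 + 1/3·6.4 = 101/15
Aggressive: 2/3·7.4 + 1/3·5.9 = 6.9
Bold: 2/3·8.0 + 1/3·6.8 = 7.6
Highest Hurwicz score = 7.6 → Bold.

Bold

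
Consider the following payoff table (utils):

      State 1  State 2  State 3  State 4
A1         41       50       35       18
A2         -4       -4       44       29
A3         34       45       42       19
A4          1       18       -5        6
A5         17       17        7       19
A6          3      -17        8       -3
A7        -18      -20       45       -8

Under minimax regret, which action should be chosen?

Column bests: State 1=41, State 2=50, State 3=45, State 4=29.
A1 regrets: 0, 0, 10, 11 → max 11
A2 regrets: 45, 54, 1, 0 → max 54
A3 regrets: 7, 5, 3, 10 → max 10
A4 regrets: 40, 32, 50, 23 → max 50
A5 regrets: 24, 33, 38, 10 → max 38
A6 regrets: 38, 67, 37, 32 → max 67
A7 regrets: 59, 70, 0, 37 → max 70
Smallest max regret = 10 → A3.

A3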